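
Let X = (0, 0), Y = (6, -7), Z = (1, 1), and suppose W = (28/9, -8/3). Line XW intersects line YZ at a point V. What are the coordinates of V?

Barycentric coordinates of W with respect to XYZ: (1/9, 4/9, 4/9).
On side YZ the X-coordinate is zero; dropping W's X-weight 1/9 and renormalizing the remaining 4/9 : 4/9 gives weights 1/2, 1/2 on Y, Z.
V = (1/2)·(6, -7) + (1/2)·(1, 1) = (7/2, -3).

(7/2, -3)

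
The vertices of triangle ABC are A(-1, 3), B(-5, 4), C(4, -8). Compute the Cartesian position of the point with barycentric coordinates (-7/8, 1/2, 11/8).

P = (-7/8)·A + (1/2)·B + (11/8)·C.
x-coordinate: (-7/8)·(-1) + (1/2)·(-5) + (11/8)·4 = 31/8.
y-coordinate: (-7/8)·3 + (1/2)·4 + (11/8)·(-8) = -93/8.

(31/8, -93/8)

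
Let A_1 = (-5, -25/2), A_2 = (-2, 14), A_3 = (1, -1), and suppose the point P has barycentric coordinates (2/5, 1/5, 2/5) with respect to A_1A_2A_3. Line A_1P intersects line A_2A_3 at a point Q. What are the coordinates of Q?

(0, 4)

Line A_1P meets A_2A_3 where the A_1-coordinate vanishes; zeroing P's A_1-weight and renormalizing leaves A_2, A_3-weights 1/5 : 2/5 → (1/3, 2/3).
So Q = (1/3)·A_2 + (2/3)·A_3 = (0, 4).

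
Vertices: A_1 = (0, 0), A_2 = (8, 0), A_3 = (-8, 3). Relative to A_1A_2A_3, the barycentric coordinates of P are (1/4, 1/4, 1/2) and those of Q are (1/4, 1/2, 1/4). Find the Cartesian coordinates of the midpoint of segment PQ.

(0, 9/8)

Barycentric coordinates of the midpoint are the average: (1/4, 3/8, 3/8).
Converting: (1/4)·A_1 + (3/8)·A_2 + (3/8)·A_3 = (0, 9/8).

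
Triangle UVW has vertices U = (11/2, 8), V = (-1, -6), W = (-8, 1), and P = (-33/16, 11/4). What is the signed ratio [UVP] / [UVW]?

[UVW] = ½·((11/2)·(-6−1) + (-1)·(1−8) + (-8)·(8−(-6))) = ½·(-77/2 + 7 − 112) = -287/4.
[UVP] = ½·((11/2)·(-6−(11/4)) + (-1)·(11/4−8) + (-33/16)·(8−(-6))) = ½·(-385/8 + 21/4 − 231/8) = -287/8, so the ratio is (-287/8)/(-287/4) = 1/2.

1/2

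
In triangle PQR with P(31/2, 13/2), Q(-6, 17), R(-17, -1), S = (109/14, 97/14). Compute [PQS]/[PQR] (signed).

[PQR] = ½·((31/2)·(17−(-1)) + (-6)·(-1−(13/2)) + (-17)·(13/2−17)) = ½·(279 + 45 + 357/2) = 1005/4.
[PQS] = ½·((31/2)·(17−(97/14)) + (-6)·(97/14−(13/2)) + (109/14)·(13/2−17)) = ½·(4371/28 − 18/7 − 327/4) = 1005/28, so the ratio is (1005/28)/(1005/4) = 1/7.

1/7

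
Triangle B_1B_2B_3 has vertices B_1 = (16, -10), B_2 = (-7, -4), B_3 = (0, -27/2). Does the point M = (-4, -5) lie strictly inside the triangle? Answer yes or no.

Barycentric coordinates of M: (43/353, 300/353, 10/353).
The three coordinates are positive, positive, positive; a point is interior exactly when all three are positive.

yes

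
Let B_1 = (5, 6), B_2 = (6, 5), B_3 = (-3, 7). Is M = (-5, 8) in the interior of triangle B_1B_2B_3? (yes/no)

Barycentric coordinates of M: (5/7, -6/7, 8/7).
The three coordinates are positive, negative, positive; a point is interior exactly when all three are positive.

no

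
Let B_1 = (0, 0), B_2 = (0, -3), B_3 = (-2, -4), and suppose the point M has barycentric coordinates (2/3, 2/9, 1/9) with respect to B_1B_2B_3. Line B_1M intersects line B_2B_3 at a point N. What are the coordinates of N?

Line B_1M meets B_2B_3 where the B_1-coordinate vanishes; zeroing M's B_1-weight and renormalizing leaves B_2, B_3-weights 2/9 : 1/9 → (2/3, 1/3).
So N = (2/3)·B_2 + (1/3)·B_3 = (-2/3, -10/3).

(-2/3, -10/3)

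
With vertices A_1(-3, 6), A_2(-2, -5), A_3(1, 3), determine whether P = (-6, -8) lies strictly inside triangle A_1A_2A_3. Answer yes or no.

Barycentric coordinates of P: (23/41, 65/41, -47/41).
The three coordinates are positive, positive, negative; a point is interior exactly when all three are positive.

no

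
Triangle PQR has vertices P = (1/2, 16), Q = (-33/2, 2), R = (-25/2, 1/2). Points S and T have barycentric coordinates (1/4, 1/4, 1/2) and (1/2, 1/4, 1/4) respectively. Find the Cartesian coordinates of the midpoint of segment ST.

Barycentric coordinates of the midpoint are the average: (3/8, 1/4, 3/8).
Converting: (3/8)·P + (1/4)·Q + (3/8)·R = (-69/8, 107/16).

(-69/8, 107/16)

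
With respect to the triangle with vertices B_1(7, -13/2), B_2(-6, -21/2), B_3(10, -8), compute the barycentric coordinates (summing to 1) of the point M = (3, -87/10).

Signed area of the reference triangle: [B_1B_2B_3] = ½·(7·(-21/2−(-8)) + (-6)·(-8−(-13/2)) + 10·(-13/2−(-21/2))) = ½·(-35/2 + 9 + 40) = 63/4.
[MB_2B_3] = ½·(3·(-21/2−(-8)) + (-6)·(-8−(-87/10)) + 10·(-87/10−(-21/2))) = ½·(-15/2 − 21/5 + 18) = 63/20, so the B_1-coordinate is (63/20)/(63/4) = 1/5.
[B_1MB_3] = ½·(7·(-87/10−(-8)) + 3·(-8−(-13/2)) + 10·(-13/2−(-87/10))) = ½·(-49/10 − 9/2 + 22) = 63/10, so the B_2-coordinate is 2/5.
[B_1B_2M] = ½·(7·(-21/2−(-87/10)) + (-6)·(-87/10−(-13/2)) + 3·(-13/2−(-21/2))) = ½·(-63/5 + 66/5 + 12) = 63/10, so the B_3-coordinate is 2/5.

(1/5, 2/5, 2/5)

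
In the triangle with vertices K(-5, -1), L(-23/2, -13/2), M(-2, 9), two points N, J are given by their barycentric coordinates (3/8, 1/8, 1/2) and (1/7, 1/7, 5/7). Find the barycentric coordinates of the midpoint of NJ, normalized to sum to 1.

Since both coordinate triples sum to 1, the midpoint's barycentrics are the componentwise average.
(3/8+1/7)/2 = 29/112; similarly 15/112 and 17/28.

(29/112, 15/112, 17/28)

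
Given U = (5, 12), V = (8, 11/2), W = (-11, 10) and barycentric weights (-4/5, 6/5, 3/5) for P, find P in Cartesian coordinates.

(-1, 3)

P = (-4/5)·U + (6/5)·V + (3/5)·W.
x-coordinate: (-4/5)·5 + (6/5)·8 + (3/5)·(-11) = -1.
y-coordinate: (-4/5)·12 + (6/5)·(11/2) + (3/5)·10 = 3.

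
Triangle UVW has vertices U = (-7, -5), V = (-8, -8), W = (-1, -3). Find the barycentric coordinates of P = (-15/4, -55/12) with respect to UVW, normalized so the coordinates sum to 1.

Signed area of the reference triangle: [UVW] = ½·((-7)·(-8−(-3)) + (-8)·(-3−(-5)) + (-1)·(-5−(-8))) = ½·(35 − 16 − 3) = 8.
[PVW] = ½·((-15/4)·(-8−(-3)) + (-8)·(-3−(-55/12)) + (-1)·(-55/12−(-8))) = ½·(75/4 − 38/3 − 41/12) = 4/3, so the U-coordinate is (4/3)/8 = 1/6.
[UPW] = ½·((-7)·(-55/12−(-3)) + (-15/4)·(-3−(-5)) + (-1)·(-5−(-55/12))) = ½·(133/12 − 15/2 + 5/12) = 2, so the V-coordinate is 1/4.
[UVP] = ½·((-7)·(-8−(-55/12)) + (-8)·(-55/12−(-5)) + (-15/4)·(-5−(-8))) = ½·(287/12 − 10/3 − 45/4) = 14/3, so the W-coordinate is 7/12.
Check: 1/6 + 1/4 + 7/12 = 1.

(1/6, 1/4, 7/12)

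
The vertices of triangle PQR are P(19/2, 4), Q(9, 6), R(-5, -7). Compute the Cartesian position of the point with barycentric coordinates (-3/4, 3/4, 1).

S = (-3/4)·P + (3/4)·Q + 1·R.
x-coordinate: (-3/4)·(19/2) + (3/4)·9 + 1·(-5) = -43/8.
y-coordinate: (-3/4)·4 + (3/4)·6 + 1·(-7) = -11/2.

(-43/8, -11/2)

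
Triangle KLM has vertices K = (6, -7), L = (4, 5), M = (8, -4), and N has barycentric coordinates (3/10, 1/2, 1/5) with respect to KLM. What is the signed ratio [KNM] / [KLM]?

1/2

The signed ratio [KNM]/[KLM] equals the barycentric coordinate of N at vertex L, which is 1/2.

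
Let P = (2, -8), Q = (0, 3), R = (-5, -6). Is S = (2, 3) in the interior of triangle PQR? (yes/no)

Barycentric coordinates of S: (18/73, 77/73, -22/73).
The three coordinates are positive, positive, negative; a point is interior exactly when all three are positive.

no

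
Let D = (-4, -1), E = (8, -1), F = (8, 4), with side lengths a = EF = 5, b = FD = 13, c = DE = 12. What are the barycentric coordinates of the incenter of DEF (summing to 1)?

The incenter has barycentric coordinates proportional to the opposite side lengths: (5 : 13 : 12).
Normalizing by 5+13+12 = 30 gives (1/6, 13/30, 2/5).

(1/6, 13/30, 2/5)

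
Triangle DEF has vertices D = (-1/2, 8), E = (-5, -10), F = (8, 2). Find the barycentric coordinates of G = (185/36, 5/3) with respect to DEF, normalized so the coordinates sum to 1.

Signed area of the reference triangle: [DEF] = ½·((-1/2)·(-10−2) + (-5)·(2−8) + 8·(8−(-10))) = ½·(6 + 30 + 144) = 90.
[GEF] = ½·((185/36)·(-10−2) + (-5)·(2−(5/3)) + 8·(5/3−(-10))) = ½·(-185/3 − 5/3 + 280/3) = 15, so the D-coordinate is 15/90 = 1/6.
[DGF] = ½·((-1/2)·(5/3−2) + (185/36)·(2−8) + 8·(8−(5/3))) = ½·(1/6 − 185/6 + 152/3) = 10, so the E-coordinate is 1/9.
[DEG] = ½·((-1/2)·(-10−(5/3)) + (-5)·(5/3−8) + (185/36)·(8−(-10))) = ½·(35/6 + 95/3 + 185/2) = 65, so the F-coordinate is 13/18.
Check: 1/6 + 1/9 + 13/18 = 1.

(1/6, 1/9, 13/18)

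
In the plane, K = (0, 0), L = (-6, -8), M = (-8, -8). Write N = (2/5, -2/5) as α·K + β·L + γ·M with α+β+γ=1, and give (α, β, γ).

Signed area of the reference triangle: [KLM] = ½·(0·(-8−(-8)) + (-6)·(-8−0) + (-8)·(0−(-8))) = ½·(0 + 48 − 64) = -8.
[NLM] = ½·((2/5)·(-8−(-8)) + (-6)·(-8−(-2/5)) + (-8)·(-2/5−(-8))) = ½·(0 + 228/5 − 304/5) = -38/5, so the K-coordinate is (-38/5)/(-8) = 19/20.
[KNM] = ½·(0·(-2/5−(-8)) + (2/5)·(-8−0) + (-8)·(0−(-2/5))) = ½·(0 − 16/5 − 16/5) = -16/5, so the L-coordinate is 2/5.
[KLN] = ½·(0·(-8−(-2/5)) + (-6)·(-2/5−0) + (2/5)·(0−(-8))) = ½·(0 + 12/5 + 16/5) = 14/5, so the M-coordinate is -7/20.
Check: 19/20 + 2/5 − 7/20 = 1.

(19/20, 2/5, -7/20)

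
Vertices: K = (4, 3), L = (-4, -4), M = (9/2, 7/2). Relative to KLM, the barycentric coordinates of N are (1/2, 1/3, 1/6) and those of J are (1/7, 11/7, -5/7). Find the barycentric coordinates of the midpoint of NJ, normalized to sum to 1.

Since both coordinate triples sum to 1, the midpoint's barycentrics are the componentwise average.
(1/2+1/7)/2 = 9/28; similarly 20/21 and -23/84.

(9/28, 20/21, -23/84)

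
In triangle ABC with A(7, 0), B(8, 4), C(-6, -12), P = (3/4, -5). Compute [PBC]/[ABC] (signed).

1/4

[ABC] = ½·(7·(4−(-12)) + 8·(-12−0) + (-6)·(0−4)) = ½·(112 − 96 + 24) = 20.
[PBC] = ½·((3/4)·(4−(-12)) + 8·(-12−(-5)) + (-6)·(-5−4)) = ½·(12 − 56 + 54) = 5, so the ratio is 5/20 = 1/4.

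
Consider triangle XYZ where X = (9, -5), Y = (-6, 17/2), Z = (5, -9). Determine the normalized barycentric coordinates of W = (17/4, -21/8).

(1/2, 1/4, 1/4)

Signed area of the reference triangle: [XYZ] = ½·(9·(17/2−(-9)) + (-6)·(-9−(-5)) + 5·(-5−(17/2))) = ½·(315/2 + 24 − 135/2) = 57.
[WYZ] = ½·((17/4)·(17/2−(-9)) + (-6)·(-9−(-21/8)) + 5·(-21/8−(17/2))) = ½·(595/8 + 153/4 − 445/8) = 57/2, so the X-coordinate is (57/2)/57 = 1/2.
[XWZ] = ½·(9·(-21/8−(-9)) + (17/4)·(-9−(-5)) + 5·(-5−(-21/8))) = ½·(459/8 − 17 − 95/8) = 57/4, so the Y-coordinate is 1/4.
[XYW] = ½·(9·(17/2−(-21/8)) + (-6)·(-21/8−(-5)) + (17/4)·(-5−(17/2))) = ½·(801/8 − 57/4 − 459/8) = 57/4, so the Z-coordinate is 1/4.
Check: 1/2 + 1/4 + 1/4 = 1.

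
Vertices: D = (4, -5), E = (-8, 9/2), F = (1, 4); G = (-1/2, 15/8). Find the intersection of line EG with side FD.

(2, 1)

Barycentric coordinates of G with respect to DEF: (1/4, 1/4, 1/2).
On side FD the E-coordinate is zero; dropping G's E-weight 1/4 and renormalizing the remaining 1/2 : 1/4 gives weights 2/3, 1/3 on F, D.
H = (2/3)·(1, 4) + (1/3)·(4, -5) = (2, 1).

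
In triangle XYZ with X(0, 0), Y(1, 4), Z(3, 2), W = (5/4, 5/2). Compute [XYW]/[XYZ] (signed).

[XYZ] = ½·(0·(4−2) + 1·(2−0) + 3·(0−4)) = ½·(0 + 2 − 12) = -5.
[XYW] = ½·(0·(4−(5/2)) + 1·(5/2−0) + (5/4)·(0−4)) = ½·(0 + 5/2 − 5) = -5/4, so the ratio is (-5/4)/(-5) = 1/4.

1/4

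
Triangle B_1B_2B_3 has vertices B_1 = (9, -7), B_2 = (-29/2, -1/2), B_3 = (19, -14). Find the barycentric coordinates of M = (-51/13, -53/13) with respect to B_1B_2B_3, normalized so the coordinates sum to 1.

Signed area of the reference triangle: [B_1B_2B_3] = ½·(9·(-1/2−(-14)) + (-29/2)·(-14−(-7)) + 19·(-7−(-1/2))) = ½·(243/2 + 203/2 − 247/2) = 199/4.
[MB_2B_3] = ½·((-51/13)·(-1/2−(-14)) + (-29/2)·(-14−(-53/13)) + 19·(-53/13−(-1/2))) = ½·(-1377/26 + 3741/26 − 1767/26) = 597/52, so the B_1-coordinate is (597/52)/(199/4) = 3/13.
[B_1MB_3] = ½·(9·(-53/13−(-14)) + (-51/13)·(-14−(-7)) + 19·(-7−(-53/13))) = ½·(1161/13 + 357/13 − 722/13) = 398/13, so the B_2-coordinate is 8/13.
[B_1B_2M] = ½·(9·(-1/2−(-53/13)) + (-29/2)·(-53/13−(-7)) + (-51/13)·(-7−(-1/2))) = ½·(837/26 − 551/13 + 51/2) = 199/26, so the B_3-coordinate is 2/13.
Check: 3/13 + 8/13 + 2/13 = 1.

(3/13, 8/13, 2/13)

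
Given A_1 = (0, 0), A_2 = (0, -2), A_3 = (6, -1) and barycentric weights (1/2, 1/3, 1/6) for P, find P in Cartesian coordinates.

(1, -5/6)

P = (1/2)·A_1 + (1/3)·A_2 + (1/6)·A_3.
x-coordinate: (1/2)·0 + (1/3)·0 + (1/6)·6 = 1.
y-coordinate: (1/2)·0 + (1/3)·(-2) + (1/6)·(-1) = -5/6.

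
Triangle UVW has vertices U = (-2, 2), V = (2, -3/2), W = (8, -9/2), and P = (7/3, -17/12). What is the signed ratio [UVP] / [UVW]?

[UVW] = ½·((-2)·(-3/2−(-9/2)) + 2·(-9/2−2) + 8·(2−(-3/2))) = ½·(-6 − 13 + 28) = 9/2.
[UVP] = ½·((-2)·(-3/2−(-17/12)) + 2·(-17/12−2) + (7/3)·(2−(-3/2))) = ½·(1/6 − 41/6 + 49/6) = 3/4, so the ratio is (3/4)/(9/2) = 1/6.

1/6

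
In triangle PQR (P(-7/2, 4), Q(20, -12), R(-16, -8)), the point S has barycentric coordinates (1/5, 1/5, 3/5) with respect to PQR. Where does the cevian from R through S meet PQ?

(33/4, -4)

Line RS meets PQ where the R-coordinate vanishes; zeroing S's R-weight and renormalizing leaves P, Q-weights 1/5 : 1/5 → (1/2, 1/2).
So T = (1/2)·P + (1/2)·Q = (33/4, -4).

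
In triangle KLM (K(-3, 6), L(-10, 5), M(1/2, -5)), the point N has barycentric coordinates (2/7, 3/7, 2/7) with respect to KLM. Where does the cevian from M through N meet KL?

(-36/5, 27/5)

Line MN meets KL where the M-coordinate vanishes; zeroing N's M-weight and renormalizing leaves K, L-weights 2/7 : 3/7 → (2/5, 3/5).
So J = (2/5)·K + (3/5)·L = (-36/5, 27/5).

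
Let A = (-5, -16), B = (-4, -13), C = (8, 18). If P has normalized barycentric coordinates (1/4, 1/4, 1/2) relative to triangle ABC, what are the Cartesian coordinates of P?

P = (1/4)·A + (1/4)·B + (1/2)·C.
x-coordinate: (1/4)·(-5) + (1/4)·(-4) + (1/2)·8 = 7/4.
y-coordinate: (1/4)·(-16) + (1/4)·(-13) + (1/2)·18 = 7/4.

(7/4, 7/4)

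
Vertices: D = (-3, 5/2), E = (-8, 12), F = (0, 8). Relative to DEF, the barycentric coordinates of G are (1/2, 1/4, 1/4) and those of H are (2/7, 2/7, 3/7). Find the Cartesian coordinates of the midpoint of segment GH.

Barycentric coordinates of the midpoint are the average: (11/28, 15/56, 19/56).
Converting: (11/28)·D + (15/56)·E + (19/56)·F = (-93/28, 387/56).

(-93/28, 387/56)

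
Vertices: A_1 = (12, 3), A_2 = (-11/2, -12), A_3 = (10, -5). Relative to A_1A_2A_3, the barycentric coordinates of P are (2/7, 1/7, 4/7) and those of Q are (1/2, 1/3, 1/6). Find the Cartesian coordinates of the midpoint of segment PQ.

Barycentric coordinates of the midpoint are the average: (11/28, 5/21, 31/84).
Converting: (11/28)·A_1 + (5/21)·A_2 + (31/84)·A_3 = (149/21, -74/21).

(149/21, -74/21)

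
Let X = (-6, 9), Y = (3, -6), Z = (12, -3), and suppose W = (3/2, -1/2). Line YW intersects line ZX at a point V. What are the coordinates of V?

Barycentric coordinates of W with respect to XYZ: (1/3, 1/2, 1/6).
On side ZX the Y-coordinate is zero; dropping W's Y-weight 1/2 and renormalizing the remaining 1/6 : 1/3 gives weights 1/3, 2/3 on Z, X.
V = (1/3)·(12, -3) + (2/3)·(-6, 9) = (0, 5).

(0, 5)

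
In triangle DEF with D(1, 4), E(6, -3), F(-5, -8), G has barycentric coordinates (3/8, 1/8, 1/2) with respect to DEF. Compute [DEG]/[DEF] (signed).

The signed ratio [DEG]/[DEF] equals the barycentric coordinate of G at vertex F, which is 1/2.

1/2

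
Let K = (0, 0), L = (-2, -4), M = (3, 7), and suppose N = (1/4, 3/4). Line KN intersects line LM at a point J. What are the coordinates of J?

Barycentric coordinates of N with respect to KLM: (1/2, 1/4, 1/4).
On side LM the K-coordinate is zero; dropping N's K-weight 1/2 and renormalizing the remaining 1/4 : 1/4 gives weights 1/2, 1/2 on L, M.
J = (1/2)·(-2, -4) + (1/2)·(3, 7) = (1/2, 3/2).

(1/2, 3/2)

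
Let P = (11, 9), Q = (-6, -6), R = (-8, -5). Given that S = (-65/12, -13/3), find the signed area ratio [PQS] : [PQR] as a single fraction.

[PQR] = ½·(11·(-6−(-5)) + (-6)·(-5−9) + (-8)·(9−(-6))) = ½·(-11 + 84 − 120) = -47/2.
[PQS] = ½·(11·(-6−(-13/3)) + (-6)·(-13/3−9) + (-65/12)·(9−(-6))) = ½·(-55/3 + 80 − 325/4) = -235/24, so the ratio is (-235/24)/(-47/2) = 5/12.

5/12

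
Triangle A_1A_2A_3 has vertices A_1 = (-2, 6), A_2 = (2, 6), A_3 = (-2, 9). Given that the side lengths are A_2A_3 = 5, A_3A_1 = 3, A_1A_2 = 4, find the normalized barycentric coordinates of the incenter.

(5/12, 1/4, 1/3)

The incenter has barycentric coordinates proportional to the opposite side lengths: (5 : 3 : 4).
Normalizing by 5+3+4 = 12 gives (5/12, 1/4, 1/3).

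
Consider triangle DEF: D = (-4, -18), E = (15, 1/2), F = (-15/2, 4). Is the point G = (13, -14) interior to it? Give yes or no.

no

Barycentric coordinates of G: (1333/1931, 1552/1931, -954/1931).
The three coordinates are positive, positive, negative; a point is interior exactly when all three are positive.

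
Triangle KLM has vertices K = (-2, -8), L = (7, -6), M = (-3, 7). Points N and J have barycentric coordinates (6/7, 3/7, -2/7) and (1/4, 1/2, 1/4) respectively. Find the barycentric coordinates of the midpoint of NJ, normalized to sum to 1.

(31/56, 13/28, -1/56)

Since both coordinate triples sum to 1, the midpoint's barycentrics are the componentwise average.
(6/7+1/4)/2 = 31/56; similarly 13/28 and -1/56.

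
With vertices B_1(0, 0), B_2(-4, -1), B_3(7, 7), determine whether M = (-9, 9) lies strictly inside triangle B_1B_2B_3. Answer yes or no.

Barycentric coordinates of M: (-50/7, 6, 15/7).
The three coordinates are negative, positive, positive; a point is interior exactly when all three are positive.

no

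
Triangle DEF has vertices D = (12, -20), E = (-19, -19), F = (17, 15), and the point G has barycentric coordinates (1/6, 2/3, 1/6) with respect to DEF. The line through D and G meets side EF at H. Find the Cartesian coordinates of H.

Line DG meets EF where the D-coordinate vanishes; zeroing G's D-weight and renormalizing leaves E, F-weights 2/3 : 1/6 → (4/5, 1/5).
So H = (4/5)·E + (1/5)·F = (-59/5, -61/5).

(-59/5, -61/5)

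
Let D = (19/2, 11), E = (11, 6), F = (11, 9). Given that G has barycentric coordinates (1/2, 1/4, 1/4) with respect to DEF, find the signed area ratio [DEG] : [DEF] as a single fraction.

The signed ratio [DEG]/[DEF] equals the barycentric coordinate of G at vertex F, which is 1/4.

1/4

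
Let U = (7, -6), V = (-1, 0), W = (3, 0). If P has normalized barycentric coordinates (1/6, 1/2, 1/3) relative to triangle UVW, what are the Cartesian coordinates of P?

(5/3, -1)

P = (1/6)·U + (1/2)·V + (1/3)·W.
x-coordinate: (1/6)·7 + (1/2)·(-1) + (1/3)·3 = 5/3.
y-coordinate: (1/6)·(-6) + (1/2)·0 + (1/3)·0 = -1.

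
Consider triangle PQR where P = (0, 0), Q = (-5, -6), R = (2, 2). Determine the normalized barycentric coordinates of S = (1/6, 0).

Signed area of the reference triangle: [PQR] = ½·(0·(-6−2) + (-5)·(2−0) + 2·(0−(-6))) = ½·(0 − 10 + 12) = 1.
[SQR] = ½·((1/6)·(-6−2) + (-5)·(2−0) + 2·(0−(-6))) = ½·(-4/3 − 10 + 12) = 1/3, so the P-coordinate is (1/3)/1 = 1/3.
[PSR] = ½·(0·(0−2) + (1/6)·(2−0) + 2·(0−0)) = ½·(0 + 1/3 + 0) = 1/6, so the Q-coordinate is 1/6.
[PQS] = ½·(0·(-6−0) + (-5)·(0−0) + (1/6)·(0−(-6))) = ½·(0 + 0 + 1) = 1/2, so the R-coordinate is 1/2.
Check: 1/3 + 1/6 + 1/2 = 1.

(1/3, 1/6, 1/2)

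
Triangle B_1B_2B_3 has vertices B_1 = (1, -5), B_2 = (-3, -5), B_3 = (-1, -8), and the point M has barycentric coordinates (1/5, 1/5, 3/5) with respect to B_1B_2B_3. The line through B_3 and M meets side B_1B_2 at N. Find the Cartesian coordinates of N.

Line B_3M meets B_1B_2 where the B_3-coordinate vanishes; zeroing M's B_3-weight and renormalizing leaves B_1, B_2-weights 1/5 : 1/5 → (1/2, 1/2).
So N = (1/2)·B_1 + (1/2)·B_2 = (-1, -5).

(-1, -5)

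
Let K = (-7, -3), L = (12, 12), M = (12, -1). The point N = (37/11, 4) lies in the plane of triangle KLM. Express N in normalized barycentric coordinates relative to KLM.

(5/11, 5/11, 1/11)

Signed area of the reference triangle: [KLM] = ½·((-7)·(12−(-1)) + 12·(-1−(-3)) + 12·(-3−12)) = ½·(-91 + 24 − 180) = -247/2.
[NLM] = ½·((37/11)·(12−(-1)) + 12·(-1−4) + 12·(4−12)) = ½·(481/11 − 60 − 96) = -1235/22, so the K-coordinate is (-1235/22)/(-247/2) = 5/11.
[KNM] = ½·((-7)·(4−(-1)) + (37/11)·(-1−(-3)) + 12·(-3−4)) = ½·(-35 + 74/11 − 84) = -1235/22, so the L-coordinate is 5/11.
[KLN] = ½·((-7)·(12−4) + 12·(4−(-3)) + (37/11)·(-3−12)) = ½·(-56 + 84 − 555/11) = -247/22, so the M-coordinate is 1/11.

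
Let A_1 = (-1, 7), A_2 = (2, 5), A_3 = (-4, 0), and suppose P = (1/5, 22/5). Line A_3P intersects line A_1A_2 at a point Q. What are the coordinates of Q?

(5/4, 11/2)

Barycentric coordinates of P with respect to A_1A_2A_3: (1/5, 3/5, 1/5).
On side A_1A_2 the A_3-coordinate is zero; dropping P's A_3-weight 1/5 and renormalizing the remaining 1/5 : 3/5 gives weights 1/4, 3/4 on A_1, A_2.
Q = (1/4)·(-1, 7) + (3/4)·(2, 5) = (5/4, 11/2).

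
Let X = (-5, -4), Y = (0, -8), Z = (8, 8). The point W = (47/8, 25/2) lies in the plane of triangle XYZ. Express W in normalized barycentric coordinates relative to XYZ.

(5/8, -3/4, 9/8)

Signed area of the reference triangle: [XYZ] = ½·((-5)·(-8−8) + 0·(8−(-4)) + 8·(-4−(-8))) = ½·(80 + 0 + 32) = 56.
[WYZ] = ½·((47/8)·(-8−8) + 0·(8−(25/2)) + 8·(25/2−(-8))) = ½·(-94 + 0 + 164) = 35, so the X-coordinate is 35/56 = 5/8.
[XWZ] = ½·((-5)·(25/2−8) + (47/8)·(8−(-4)) + 8·(-4−(25/2))) = ½·(-45/2 + 141/2 − 132) = -42, so the Y-coordinate is -3/4.
[XYW] = ½·((-5)·(-8−(25/2)) + 0·(25/2−(-4)) + (47/8)·(-4−(-8))) = ½·(205/2 + 0 + 47/2) = 63, so the Z-coordinate is 9/8.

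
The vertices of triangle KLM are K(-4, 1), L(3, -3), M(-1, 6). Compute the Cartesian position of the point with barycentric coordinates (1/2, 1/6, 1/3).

N = (1/2)·K + (1/6)·L + (1/3)·M.
x-coordinate: (1/2)·(-4) + (1/6)·3 + (1/3)·(-1) = -11/6.
y-coordinate: (1/2)·1 + (1/6)·(-3) + (1/3)·6 = 2.

(-11/6, 2)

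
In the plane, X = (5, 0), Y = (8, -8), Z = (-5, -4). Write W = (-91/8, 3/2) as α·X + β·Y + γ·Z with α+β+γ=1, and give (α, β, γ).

Signed area of the reference triangle: [XYZ] = ½·(5·(-8−(-4)) + 8·(-4−0) + (-5)·(0−(-8))) = ½·(-20 − 32 − 40) = -46.
[WYZ] = ½·((-91/8)·(-8−(-4)) + 8·(-4−(3/2)) + (-5)·(3/2−(-8))) = ½·(91/2 − 44 − 95/2) = -23, so the X-coordinate is (-23)/(-46) = 1/2.
[XWZ] = ½·(5·(3/2−(-4)) + (-91/8)·(-4−0) + (-5)·(0−(3/2))) = ½·(55/2 + 91/2 + 15/2) = 161/4, so the Y-coordinate is -7/8.
[XYW] = ½·(5·(-8−(3/2)) + 8·(3/2−0) + (-91/8)·(0−(-8))) = ½·(-95/2 + 12 − 91) = -253/4, so the Z-coordinate is 11/8.
Check: 1/2 − 7/8 + 11/8 = 1.

(1/2, -7/8, 11/8)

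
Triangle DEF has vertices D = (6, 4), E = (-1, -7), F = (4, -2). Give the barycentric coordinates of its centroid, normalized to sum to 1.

(1/3, 1/3, 1/3)

The centroid is the average of the vertices, so each weight is 1/3.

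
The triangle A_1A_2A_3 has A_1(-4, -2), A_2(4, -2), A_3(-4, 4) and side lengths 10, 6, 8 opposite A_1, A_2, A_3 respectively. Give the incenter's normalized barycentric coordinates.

The incenter has barycentric coordinates proportional to the opposite side lengths: (10 : 6 : 8).
Normalizing by 10+6+8 = 24 gives (5/12, 1/4, 1/3).

(5/12, 1/4, 1/3)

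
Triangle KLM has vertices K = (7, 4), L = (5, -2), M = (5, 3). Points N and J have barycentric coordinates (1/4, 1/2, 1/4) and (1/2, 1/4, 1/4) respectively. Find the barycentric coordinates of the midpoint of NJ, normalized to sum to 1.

(3/8, 3/8, 1/4)

Since both coordinate triples sum to 1, the midpoint's barycentrics are the componentwise average.
(1/4+1/2)/2 = 3/8; similarly 3/8 and 1/4.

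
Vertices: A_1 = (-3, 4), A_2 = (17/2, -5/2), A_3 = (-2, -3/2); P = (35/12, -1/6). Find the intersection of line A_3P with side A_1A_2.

Barycentric coordinates of P with respect to A_1A_2A_3: (1/3, 1/2, 1/6).
On side A_1A_2 the A_3-coordinate is zero; dropping P's A_3-weight 1/6 and renormalizing the remaining 1/3 : 1/2 gives weights 2/5, 3/5 on A_1, A_2.
Q = (2/5)·(-3, 4) + (3/5)·(17/2, -5/2) = (39/10, 1/10).

(39/10, 1/10)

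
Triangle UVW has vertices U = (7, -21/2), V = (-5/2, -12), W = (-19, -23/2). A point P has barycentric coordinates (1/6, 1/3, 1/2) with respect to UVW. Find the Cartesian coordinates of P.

(-55/6, -23/2)

P = (1/6)·U + (1/3)·V + (1/2)·W.
x-coordinate: (1/6)·7 + (1/3)·(-5/2) + (1/2)·(-19) = -55/6.
y-coordinate: (1/6)·(-21/2) + (1/3)·(-12) + (1/2)·(-23/2) = -23/2.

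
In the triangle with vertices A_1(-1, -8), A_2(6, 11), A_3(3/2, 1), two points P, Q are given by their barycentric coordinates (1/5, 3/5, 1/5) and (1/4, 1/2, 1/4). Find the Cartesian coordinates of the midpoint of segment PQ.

(273/80, 179/40)

Barycentric coordinates of the midpoint are the average: (9/40, 11/20, 9/40).
Converting: (9/40)·A_1 + (11/20)·A_2 + (9/40)·A_3 = (273/80, 179/40).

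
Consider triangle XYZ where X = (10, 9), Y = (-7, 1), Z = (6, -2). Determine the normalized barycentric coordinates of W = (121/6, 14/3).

(5/6, -5/6, 1)

Signed area of the reference triangle: [XYZ] = ½·(10·(1−(-2)) + (-7)·(-2−9) + 6·(9−1)) = ½·(30 + 77 + 48) = 155/2.
[WYZ] = ½·((121/6)·(1−(-2)) + (-7)·(-2−(14/3)) + 6·(14/3−1)) = ½·(121/2 + 140/3 + 22) = 775/12, so the X-coordinate is (775/12)/(155/2) = 5/6.
[XWZ] = ½·(10·(14/3−(-2)) + (121/6)·(-2−9) + 6·(9−(14/3))) = ½·(200/3 − 1331/6 + 26) = -775/12, so the Y-coordinate is -5/6.
[XYW] = ½·(10·(1−(14/3)) + (-7)·(14/3−9) + (121/6)·(9−1)) = ½·(-110/3 + 91/3 + 484/3) = 155/2, so the Z-coordinate is 1.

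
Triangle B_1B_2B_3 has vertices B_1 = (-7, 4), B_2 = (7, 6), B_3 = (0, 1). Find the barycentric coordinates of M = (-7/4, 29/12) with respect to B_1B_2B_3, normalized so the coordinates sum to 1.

(1/3, 1/12, 7/12)

Signed area of the reference triangle: [B_1B_2B_3] = ½·((-7)·(6−1) + 7·(1−4) + 0·(4−6)) = ½·(-35 − 21 + 0) = -28.
[MB_2B_3] = ½·((-7/4)·(6−1) + 7·(1−(29/12)) + 0·(29/12−6)) = ½·(-35/4 − 119/12 + 0) = -28/3, so the B_1-coordinate is (-28/3)/(-28) = 1/3.
[B_1MB_3] = ½·((-7)·(29/12−1) + (-7/4)·(1−4) + 0·(4−(29/12))) = ½·(-119/12 + 21/4 + 0) = -7/3, so the B_2-coordinate is 1/12.
[B_1B_2M] = ½·((-7)·(6−(29/12)) + 7·(29/12−4) + (-7/4)·(4−6)) = ½·(-301/12 − 133/12 + 7/2) = -49/3, so the B_3-coordinate is 7/12.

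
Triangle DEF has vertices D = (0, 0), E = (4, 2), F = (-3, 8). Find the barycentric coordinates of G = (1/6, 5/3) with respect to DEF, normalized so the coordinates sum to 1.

Signed area of the reference triangle: [DEF] = ½·(0·(2−8) + 4·(8−0) + (-3)·(0−2)) = ½·(0 + 32 + 6) = 19.
[GEF] = ½·((1/6)·(2−8) + 4·(8−(5/3)) + (-3)·(5/3−2)) = ½·(-1 + 76/3 + 1) = 38/3, so the D-coordinate is (38/3)/19 = 2/3.
[DGF] = ½·(0·(5/3−8) + (1/6)·(8−0) + (-3)·(0−(5/3))) = ½·(0 + 4/3 + 5) = 19/6, so the E-coordinate is 1/6.
[DEG] = ½·(0·(2−(5/3)) + 4·(5/3−0) + (1/6)·(0−2)) = ½·(0 + 20/3 − 1/3) = 19/6, so the F-coordinate is 1/6.

(2/3, 1/6, 1/6)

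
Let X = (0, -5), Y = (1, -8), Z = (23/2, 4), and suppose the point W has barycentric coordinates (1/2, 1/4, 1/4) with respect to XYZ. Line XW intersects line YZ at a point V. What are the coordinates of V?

Line XW meets YZ where the X-coordinate vanishes; zeroing W's X-weight and renormalizing leaves Y, Z-weights 1/4 : 1/4 → (1/2, 1/2).
So V = (1/2)·Y + (1/2)·Z = (25/4, -2).

(25/4, -2)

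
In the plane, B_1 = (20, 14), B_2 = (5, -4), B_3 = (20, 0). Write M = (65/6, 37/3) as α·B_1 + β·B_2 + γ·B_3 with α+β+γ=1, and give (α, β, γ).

(19/18, 11/18, -2/3)

Signed area of the reference triangle: [B_1B_2B_3] = ½·(20·(-4−0) + 5·(0−14) + 20·(14−(-4))) = ½·(-80 − 70 + 360) = 105.
[MB_2B_3] = ½·((65/6)·(-4−0) + 5·(0−(37/3)) + 20·(37/3−(-4))) = ½·(-130/3 − 185/3 + 980/3) = 665/6, so the B_1-coordinate is (665/6)/105 = 19/18.
[B_1MB_3] = ½·(20·(37/3−0) + (65/6)·(0−14) + 20·(14−(37/3))) = ½·(740/3 − 455/3 + 100/3) = 385/6, so the B_2-coordinate is 11/18.
[B_1B_2M] = ½·(20·(-4−(37/3)) + 5·(37/3−14) + (65/6)·(14−(-4))) = ½·(-980/3 − 25/3 + 195) = -70, so the B_3-coordinate is -2/3.
Check: 19/18 + 11/18 − 2/3 = 1.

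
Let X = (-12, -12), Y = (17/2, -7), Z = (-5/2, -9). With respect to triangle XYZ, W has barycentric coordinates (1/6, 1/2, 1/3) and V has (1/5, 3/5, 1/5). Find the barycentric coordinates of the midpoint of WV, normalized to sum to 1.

Since both coordinate triples sum to 1, the midpoint's barycentrics are the componentwise average.
(1/6+1/5)/2 = 11/60; similarly 11/20 and 4/15.

(11/60, 11/20, 4/15)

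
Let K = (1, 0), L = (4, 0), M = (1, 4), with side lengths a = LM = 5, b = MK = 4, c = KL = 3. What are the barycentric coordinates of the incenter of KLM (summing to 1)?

The incenter has barycentric coordinates proportional to the opposite side lengths: (5 : 4 : 3).
Normalizing by 5+4+3 = 12 gives (5/12, 1/3, 1/4).

(5/12, 1/3, 1/4)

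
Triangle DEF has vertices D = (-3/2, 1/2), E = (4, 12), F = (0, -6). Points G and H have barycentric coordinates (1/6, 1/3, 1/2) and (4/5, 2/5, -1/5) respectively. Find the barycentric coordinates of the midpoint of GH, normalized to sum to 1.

Since both coordinate triples sum to 1, the midpoint's barycentrics are the componentwise average.
(1/6+4/5)/2 = 29/60; similarly 11/30 and 3/20.

(29/60, 11/30, 3/20)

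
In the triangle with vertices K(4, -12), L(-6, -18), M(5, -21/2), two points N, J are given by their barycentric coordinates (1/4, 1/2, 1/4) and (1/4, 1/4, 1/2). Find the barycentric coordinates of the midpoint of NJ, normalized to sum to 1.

(1/4, 3/8, 3/8)

Since both coordinate triples sum to 1, the midpoint's barycentrics are the componentwise average.
(1/4+1/4)/2 = 1/4; similarly 3/8 and 3/8.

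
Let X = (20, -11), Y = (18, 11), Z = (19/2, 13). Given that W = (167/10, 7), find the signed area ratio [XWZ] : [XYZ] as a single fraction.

[XYZ] = ½·(20·(11−13) + 18·(13−(-11)) + (19/2)·(-11−11)) = ½·(-40 + 432 − 209) = 183/2.
[XWZ] = ½·(20·(7−13) + (167/10)·(13−(-11)) + (19/2)·(-11−7)) = ½·(-120 + 2004/5 − 171) = 549/10, so the ratio is (549/10)/(183/2) = 3/5.

3/5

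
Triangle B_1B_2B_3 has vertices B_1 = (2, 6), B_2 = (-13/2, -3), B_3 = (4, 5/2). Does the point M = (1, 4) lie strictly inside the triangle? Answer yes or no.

Barycentric coordinates of M: (129/191, 30/191, 32/191).
The three coordinates are positive, positive, positive; a point is interior exactly when all three are positive.

yes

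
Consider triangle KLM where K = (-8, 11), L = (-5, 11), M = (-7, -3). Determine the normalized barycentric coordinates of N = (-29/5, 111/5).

(4/5, 1, -4/5)

Signed area of the reference triangle: [KLM] = ½·((-8)·(11−(-3)) + (-5)·(-3−11) + (-7)·(11−11)) = ½·(-112 + 70 + 0) = -21.
[NLM] = ½·((-29/5)·(11−(-3)) + (-5)·(-3−(111/5)) + (-7)·(111/5−11)) = ½·(-406/5 + 126 − 392/5) = -84/5, so the K-coordinate is (-84/5)/(-21) = 4/5.
[KNM] = ½·((-8)·(111/5−(-3)) + (-29/5)·(-3−11) + (-7)·(11−(111/5))) = ½·(-1008/5 + 406/5 + 392/5) = -21, so the L-coordinate is 1.
[KLN] = ½·((-8)·(11−(111/5)) + (-5)·(111/5−11) + (-29/5)·(11−11)) = ½·(448/5 − 56 + 0) = 84/5, so the M-coordinate is -4/5.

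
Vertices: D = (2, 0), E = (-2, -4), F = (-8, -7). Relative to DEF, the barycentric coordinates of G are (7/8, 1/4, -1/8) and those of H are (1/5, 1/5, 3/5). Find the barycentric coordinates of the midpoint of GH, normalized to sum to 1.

(43/80, 9/40, 19/80)

Since both coordinate triples sum to 1, the midpoint's barycentrics are the componentwise average.
(7/8+1/5)/2 = 43/80; similarly 9/40 and 19/80.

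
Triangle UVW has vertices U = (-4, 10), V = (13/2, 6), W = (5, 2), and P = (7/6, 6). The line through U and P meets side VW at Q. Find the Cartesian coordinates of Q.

Barycentric coordinates of P with respect to UVW: (4/9, 1/9, 4/9).
On side VW the U-coordinate is zero; dropping P's U-weight 4/9 and renormalizing the remaining 1/9 : 4/9 gives weights 1/5, 4/5 on V, W.
Q = (1/5)·(13/2, 6) + (4/5)·(5, 2) = (53/10, 14/5).

(53/10, 14/5)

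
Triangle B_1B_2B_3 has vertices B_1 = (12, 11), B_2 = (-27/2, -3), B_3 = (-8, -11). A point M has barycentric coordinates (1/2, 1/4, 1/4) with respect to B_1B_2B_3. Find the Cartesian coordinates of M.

M = (1/2)·B_1 + (1/4)·B_2 + (1/4)·B_3.
x-coordinate: (1/2)·12 + (1/4)·(-27/2) + (1/4)·(-8) = 5/8.
y-coordinate: (1/2)·11 + (1/4)·(-3) + (1/4)·(-11) = 2.

(5/8, 2)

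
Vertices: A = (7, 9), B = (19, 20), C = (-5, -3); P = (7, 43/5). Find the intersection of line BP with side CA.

(-1, 1)

Barycentric coordinates of P with respect to ABC: (1/5, 2/5, 2/5).
On side CA the B-coordinate is zero; dropping P's B-weight 2/5 and renormalizing the remaining 2/5 : 1/5 gives weights 2/3, 1/3 on C, A.
Q = (2/3)·(-5, -3) + (1/3)·(7, 9) = (-1, 1).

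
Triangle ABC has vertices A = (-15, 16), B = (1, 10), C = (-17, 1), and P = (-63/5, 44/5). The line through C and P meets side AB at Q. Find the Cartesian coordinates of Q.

(-29/3, 14)

Barycentric coordinates of P with respect to ABC: (2/5, 1/5, 2/5).
On side AB the C-coordinate is zero; dropping P's C-weight 2/5 and renormalizing the remaining 2/5 : 1/5 gives weights 2/3, 1/3 on A, B.
Q = (2/3)·(-15, 16) + (1/3)·(1, 10) = (-29/3, 14).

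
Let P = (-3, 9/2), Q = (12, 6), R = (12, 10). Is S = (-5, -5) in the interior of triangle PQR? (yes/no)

no

Barycentric coordinates of S: (17/15, 263/120, -93/40).
The three coordinates are positive, positive, negative; a point is interior exactly when all three are positive.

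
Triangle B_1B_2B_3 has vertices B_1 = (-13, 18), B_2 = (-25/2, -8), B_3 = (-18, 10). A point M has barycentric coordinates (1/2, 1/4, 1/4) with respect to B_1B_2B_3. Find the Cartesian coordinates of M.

M = (1/2)·B_1 + (1/4)·B_2 + (1/4)·B_3.
x-coordinate: (1/2)·(-13) + (1/4)·(-25/2) + (1/4)·(-18) = -113/8.
y-coordinate: (1/2)·18 + (1/4)·(-8) + (1/4)·10 = 19/2.

(-113/8, 19/2)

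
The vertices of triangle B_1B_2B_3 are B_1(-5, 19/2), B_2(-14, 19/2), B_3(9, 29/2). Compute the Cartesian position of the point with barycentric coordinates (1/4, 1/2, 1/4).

M = (1/4)·B_1 + (1/2)·B_2 + (1/4)·B_3.
x-coordinate: (1/4)·(-5) + (1/2)·(-14) + (1/4)·9 = -6.
y-coordinate: (1/4)·(19/2) + (1/2)·(19/2) + (1/4)·(29/2) = 43/4.

(-6, 43/4)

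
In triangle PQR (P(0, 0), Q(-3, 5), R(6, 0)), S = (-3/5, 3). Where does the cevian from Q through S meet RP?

(3, 0)

Barycentric coordinates of S with respect to PQR: (1/5, 3/5, 1/5).
On side RP the Q-coordinate is zero; dropping S's Q-weight 3/5 and renormalizing the remaining 1/5 : 1/5 gives weights 1/2, 1/2 on R, P.
T = (1/2)·(6, 0) + (1/2)·(0, 0) = (3, 0).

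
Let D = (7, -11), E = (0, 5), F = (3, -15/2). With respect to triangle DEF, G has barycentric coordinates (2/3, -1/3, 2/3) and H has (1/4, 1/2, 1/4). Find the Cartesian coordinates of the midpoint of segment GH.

(55/12, -129/16)

Barycentric coordinates of the midpoint are the average: (11/24, 1/12, 11/24).
Converting: (11/24)·D + (1/12)·E + (11/24)·F = (55/12, -129/16).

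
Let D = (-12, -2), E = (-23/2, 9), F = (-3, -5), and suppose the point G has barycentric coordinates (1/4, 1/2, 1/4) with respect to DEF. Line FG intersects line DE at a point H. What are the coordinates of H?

(-35/3, 16/3)

Line FG meets DE where the F-coordinate vanishes; zeroing G's F-weight and renormalizing leaves D, E-weights 1/4 : 1/2 → (1/3, 2/3).
So H = (1/3)·D + (2/3)·E = (-35/3, 16/3).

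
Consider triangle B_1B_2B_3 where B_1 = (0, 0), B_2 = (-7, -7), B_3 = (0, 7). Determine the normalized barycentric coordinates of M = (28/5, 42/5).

Signed area of the reference triangle: [B_1B_2B_3] = ½·(0·(-7−7) + (-7)·(7−0) + 0·(0−(-7))) = ½·(0 − 49 + 0) = -49/2.
[MB_2B_3] = ½·((28/5)·(-7−7) + (-7)·(7−(42/5)) + 0·(42/5−(-7))) = ½·(-392/5 + 49/5 + 0) = -343/10, so the B_1-coordinate is (-343/10)/(-49/2) = 7/5.
[B_1MB_3] = ½·(0·(42/5−7) + (28/5)·(7−0) + 0·(0−(42/5))) = ½·(0 + 196/5 + 0) = 98/5, so the B_2-coordinate is -4/5.
[B_1B_2M] = ½·(0·(-7−(42/5)) + (-7)·(42/5−0) + (28/5)·(0−(-7))) = ½·(0 − 294/5 + 196/5) = -49/5, so the B_3-coordinate is 2/5.
Check: 7/5 − 4/5 + 2/5 = 1.

(7/5, -4/5, 2/5)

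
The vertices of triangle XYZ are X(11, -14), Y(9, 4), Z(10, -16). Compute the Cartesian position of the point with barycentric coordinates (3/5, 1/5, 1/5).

W = (3/5)·X + (1/5)·Y + (1/5)·Z.
x-coordinate: (3/5)·11 + (1/5)·9 + (1/5)·10 = 52/5.
y-coordinate: (3/5)·(-14) + (1/5)·4 + (1/5)·(-16) = -54/5.

(52/5, -54/5)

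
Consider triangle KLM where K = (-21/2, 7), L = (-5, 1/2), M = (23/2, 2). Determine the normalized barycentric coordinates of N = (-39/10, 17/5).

Signed area of the reference triangle: [KLM] = ½·((-21/2)·(1/2−2) + (-5)·(2−7) + (23/2)·(7−(1/2))) = ½·(63/4 + 25 + 299/4) = 231/4.
[NLM] = ½·((-39/10)·(1/2−2) + (-5)·(2−(17/5)) + (23/2)·(17/5−(1/2))) = ½·(117/20 + 7 + 667/20) = 231/10, so the K-coordinate is (231/10)/(231/4) = 2/5.
[KNM] = ½·((-21/2)·(17/5−2) + (-39/10)·(2−7) + (23/2)·(7−(17/5))) = ½·(-147/10 + 39/2 + 207/5) = 231/10, so the L-coordinate is 2/5.
[KLN] = ½·((-21/2)·(1/2−(17/5)) + (-5)·(17/5−7) + (-39/10)·(7−(1/2))) = ½·(609/20 + 18 − 507/20) = 231/20, so the M-coordinate is 1/5.

(2/5, 2/5, 1/5)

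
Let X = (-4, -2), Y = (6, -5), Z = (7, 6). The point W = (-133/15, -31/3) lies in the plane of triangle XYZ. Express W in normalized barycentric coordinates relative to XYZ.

(7/5, 7/15, -13/15)

Signed area of the reference triangle: [XYZ] = ½·((-4)·(-5−6) + 6·(6−(-2)) + 7·(-2−(-5))) = ½·(44 + 48 + 21) = 113/2.
[WYZ] = ½·((-133/15)·(-5−6) + 6·(6−(-31/3)) + 7·(-31/3−(-5))) = ½·(1463/15 + 98 − 112/3) = 791/10, so the X-coordinate is (791/10)/(113/2) = 7/5.
[XWZ] = ½·((-4)·(-31/3−6) + (-133/15)·(6−(-2)) + 7·(-2−(-31/3))) = ½·(196/3 − 1064/15 + 175/3) = 791/30, so the Y-coordinate is 7/15.
[XYW] = ½·((-4)·(-5−(-31/3)) + 6·(-31/3−(-2)) + (-133/15)·(-2−(-5))) = ½·(-64/3 − 50 − 133/5) = -1469/30, so the Z-coordinate is -13/15.
Check: 7/5 + 7/15 − 13/15 = 1.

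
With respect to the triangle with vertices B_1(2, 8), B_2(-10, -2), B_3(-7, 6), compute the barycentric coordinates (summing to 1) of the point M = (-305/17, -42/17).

(-16/17, 14/17, 19/17)

Signed area of the reference triangle: [B_1B_2B_3] = ½·(2·(-2−6) + (-10)·(6−8) + (-7)·(8−(-2))) = ½·(-16 + 20 − 70) = -33.
[MB_2B_3] = ½·((-305/17)·(-2−6) + (-10)·(6−(-42/17)) + (-7)·(-42/17−(-2))) = ½·(2440/17 − 1440/17 + 56/17) = 528/17, so the B_1-coordinate is (528/17)/(-33) = -16/17.
[B_1MB_3] = ½·(2·(-42/17−6) + (-305/17)·(6−8) + (-7)·(8−(-42/17))) = ½·(-288/17 + 610/17 − 1246/17) = -462/17, so the B_2-coordinate is 14/17.
[B_1B_2M] = ½·(2·(-2−(-42/17)) + (-10)·(-42/17−8) + (-305/17)·(8−(-2))) = ½·(16/17 + 1780/17 − 3050/17) = -627/17, so the B_3-coordinate is 19/17.
Check: -16/17 + 14/17 + 19/17 = 1.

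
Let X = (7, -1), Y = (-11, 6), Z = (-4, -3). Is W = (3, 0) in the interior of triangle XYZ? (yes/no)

yes

Barycentric coordinates of W: (84/113, 19/113, 10/113).
The three coordinates are positive, positive, positive; a point is interior exactly when all three are positive.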